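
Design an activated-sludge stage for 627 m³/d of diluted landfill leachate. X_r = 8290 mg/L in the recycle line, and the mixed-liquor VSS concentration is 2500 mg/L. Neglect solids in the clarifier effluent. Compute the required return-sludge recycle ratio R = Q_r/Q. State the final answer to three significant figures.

R = Q_r/Q = X/(X_r − X) = 2500 / (8290 − 2500) = 0.4318.

R ≈ 0.432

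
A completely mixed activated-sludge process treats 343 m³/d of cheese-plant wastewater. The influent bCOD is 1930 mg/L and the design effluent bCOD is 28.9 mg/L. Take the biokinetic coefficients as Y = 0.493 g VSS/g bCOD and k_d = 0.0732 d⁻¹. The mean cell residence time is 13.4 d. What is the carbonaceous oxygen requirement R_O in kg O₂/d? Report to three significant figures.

R_O ≈ 422 kg O₂/d

Correct the yield for decay: Y_obs = Y/(1 + k_d θ_c) = 0.493 / (1 + 0.0732 × 13.4) = 0.493 / 1.981 = 0.2489.
Q·(S₀ − S) = 343 × (1930 − 28.9) × 10⁻³ = 652.1 kg/d removed.
P_X = Y_obs·Q·(S₀ − S) = 0.2489 × 652.1 = 162.3 kg VSS/d.
Carbonaceous O₂ demand = substrate oxidised − cell-mass equivalent = 652.1 − 1.42 × 162.3 = 421.6 kg O₂/d.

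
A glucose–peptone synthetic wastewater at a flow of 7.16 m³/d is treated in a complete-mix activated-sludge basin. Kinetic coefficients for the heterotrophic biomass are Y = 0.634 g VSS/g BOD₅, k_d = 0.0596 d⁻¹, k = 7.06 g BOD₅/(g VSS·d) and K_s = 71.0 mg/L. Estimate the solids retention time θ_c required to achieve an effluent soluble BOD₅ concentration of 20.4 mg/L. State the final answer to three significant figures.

θ_c ≈ 1.06 d

Specific growth rate at S = 20.4 mg/L: μ = YkS/(K_s+S) = 0.634·7.06·20.4/(71.0+20.4) = 0.9990 d⁻¹.
Then 1/θ_c = μ − k_d = 0.9990 − 0.0596 = 0.9394 d⁻¹, giving θ_c = 1.064 d.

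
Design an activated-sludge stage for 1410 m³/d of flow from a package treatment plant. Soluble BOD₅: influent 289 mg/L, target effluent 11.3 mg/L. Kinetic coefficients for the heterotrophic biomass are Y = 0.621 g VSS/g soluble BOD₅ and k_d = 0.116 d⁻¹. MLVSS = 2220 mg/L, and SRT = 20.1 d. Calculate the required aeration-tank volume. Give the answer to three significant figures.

V ≈ 661 m³

Rearranging the biomass balance for a CMAS with decay, V = Y·Q·ΔS·θ_c / [X·(1+k_d θ_c)] = 0.621 × 1410 × (289 − 11.3) × 20.1 / [2220 × (1 + 0.116 × 20.1)] = 4.89×10^6 / 7396 = 660.8 m³.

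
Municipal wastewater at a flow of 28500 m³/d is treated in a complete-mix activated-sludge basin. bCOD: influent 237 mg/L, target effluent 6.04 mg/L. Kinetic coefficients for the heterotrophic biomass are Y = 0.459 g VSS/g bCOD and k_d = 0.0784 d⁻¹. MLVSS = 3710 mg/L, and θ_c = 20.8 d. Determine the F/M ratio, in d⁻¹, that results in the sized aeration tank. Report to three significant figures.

F/M ≈ 0.283 d⁻¹

Rearranging the biomass balance for a CMAS with decay, V = Y·Q·ΔS·θ_c / [X·(1+k_d θ_c)] = 0.459 × 28500 × (237 − 6.04) × 20.8 / [3710 × (1 + 0.0784 × 20.8)] = 6.28×10^7 / 9760 = 6439 m³.
F/M = Q·S₀ / (V·X) = 28500 × 237 / (6439 × 3710) = 0.2828 g bCOD·(g VSS·d)⁻¹.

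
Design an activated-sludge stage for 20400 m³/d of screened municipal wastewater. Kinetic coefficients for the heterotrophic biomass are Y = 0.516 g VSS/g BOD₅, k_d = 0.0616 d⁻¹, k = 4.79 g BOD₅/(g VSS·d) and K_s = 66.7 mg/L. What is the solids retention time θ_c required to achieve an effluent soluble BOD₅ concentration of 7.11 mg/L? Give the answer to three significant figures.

θ_c ≈ 5.67 d

From 1/θ_c = Y·k·S/(K_s + S) − k_d: Y·k·S/(K_s+S) = 0.516 × 4.79 × 7.11 / (66.7 + 7.11) = 0.2381 d⁻¹.
Then 1/θ_c = μ − k_d = 0.2381 − 0.0616 = 0.1765 d⁻¹, giving θ_c = 5.666 d.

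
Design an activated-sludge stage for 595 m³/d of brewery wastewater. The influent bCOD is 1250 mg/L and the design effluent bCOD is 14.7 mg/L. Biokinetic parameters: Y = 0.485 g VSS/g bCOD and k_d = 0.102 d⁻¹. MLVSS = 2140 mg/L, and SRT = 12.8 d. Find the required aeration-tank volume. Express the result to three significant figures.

V ≈ 925 m³

Steady-state biomass mass balance: V·X·(1 + k_d·θ_c) = Y·Q·(S₀ − S)·θ_c, so V = 0.485 × 595 × (1250 − 14.7) × 12.8 / [2140 × (1 + 0.102 × 12.8)] = 4.56×10^6 / 4934 = 924.8 m³.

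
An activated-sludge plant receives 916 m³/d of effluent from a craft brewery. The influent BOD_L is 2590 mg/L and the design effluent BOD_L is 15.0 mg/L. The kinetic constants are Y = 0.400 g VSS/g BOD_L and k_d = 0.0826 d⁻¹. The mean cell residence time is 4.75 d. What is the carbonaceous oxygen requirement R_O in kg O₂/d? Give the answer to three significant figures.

R_O ≈ 1400 kg O₂/d

Observed yield with endogenous decay: Y_obs = Y / (1 + k_d·θ_c) = 0.400 / (1 + 0.0826 × 4.75) = 0.400 / 1.392 = 0.2873 g VSS/g BOD_L.
Mass of BOD_L removed per day: Q(S₀ − S) = 916 × 2575 g/m³ = 2359 kg/d.
P_X = Y_obs·Q·(S₀ − S) = 0.2873 × 2359 = 677.6 kg VSS/d.
Carbonaceous O₂ demand = substrate oxidised − cell-mass equivalent = 2359 − 1.42 × 677.6 = 1396 kg O₂/d.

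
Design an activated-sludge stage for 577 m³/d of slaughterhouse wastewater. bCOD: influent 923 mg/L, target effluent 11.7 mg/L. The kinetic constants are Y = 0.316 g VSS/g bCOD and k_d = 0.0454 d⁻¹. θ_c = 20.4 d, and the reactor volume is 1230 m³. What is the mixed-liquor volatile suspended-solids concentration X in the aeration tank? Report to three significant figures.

Solving the biomass balance for X: X = Y Q (S₀−S) θ_c / [V (1+k_d θ_c)] = 0.316 × 577 × (923 − 11.7) × 20.4 / [1230 × (1 + 0.0454 × 20.4)] = 1431 mg/L.

X ≈ 1430 mg/L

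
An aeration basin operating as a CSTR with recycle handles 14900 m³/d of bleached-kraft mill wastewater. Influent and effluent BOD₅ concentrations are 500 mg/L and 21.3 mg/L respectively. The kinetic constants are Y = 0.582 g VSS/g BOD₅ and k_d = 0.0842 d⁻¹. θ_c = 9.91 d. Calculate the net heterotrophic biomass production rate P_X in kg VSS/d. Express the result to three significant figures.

P_X ≈ 2260 kg VSS/d

The observed yield is Y_obs = Y/(1 + k_d·θ_c) = 0.582 / (1 + 0.0842 × 9.91) = 0.582 / 1.834 = 0.3173 g VSS per g BOD₅ removed.
ΔS = 500 − 21.3 = 478.7 mg/L, so the substrate removal rate is 14900 × 478.7/1000 = 7133 kg BOD₅/d.
Biomass produced: P_X = Y_obs·Q·ΔS = 0.3173 × 7133 ≈ 2263 kg VSS/d.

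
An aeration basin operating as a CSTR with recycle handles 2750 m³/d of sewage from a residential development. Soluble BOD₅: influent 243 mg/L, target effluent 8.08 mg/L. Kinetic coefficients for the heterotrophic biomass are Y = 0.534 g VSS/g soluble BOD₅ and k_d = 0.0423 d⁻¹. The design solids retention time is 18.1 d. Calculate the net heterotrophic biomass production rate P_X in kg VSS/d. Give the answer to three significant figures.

P_X ≈ 195 kg VSS/d

Correct the yield for decay: Y_obs = Y/(1 + k_d θ_c) = 0.534 / (1 + 0.0423 × 18.1) = 0.534 / 1.766 = 0.3024.
Mass of soluble BOD₅ removed per day: Q(S₀ − S) = 2750 × 234.9 g/m³ = 646.0 kg/d.
Net biomass production P_X = Y_obs × Q·(S₀ − S) = 0.3024 × 646.0 = 195.4 kg VSS/d.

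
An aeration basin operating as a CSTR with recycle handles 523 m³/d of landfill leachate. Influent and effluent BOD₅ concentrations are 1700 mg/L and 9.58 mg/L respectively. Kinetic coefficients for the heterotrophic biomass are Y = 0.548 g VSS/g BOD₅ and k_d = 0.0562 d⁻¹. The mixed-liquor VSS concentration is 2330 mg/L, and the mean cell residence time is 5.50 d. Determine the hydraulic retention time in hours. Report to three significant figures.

Steady-state biomass mass balance: V·X·(1 + k_d·θ_c) = Y·Q·(S₀ − S)·θ_c, so V = 0.548 × 523 × (1700 − 9.58) × 5.50 / [2330 × (1 + 0.0562 × 5.50)] = 2.66×10^6 / 3050 = 873.6 m³.
Hydraulic retention time τ = V/Q = 873.6 / 523 = 1.670 d = 40.09 h.

τ ≈ 40.1 h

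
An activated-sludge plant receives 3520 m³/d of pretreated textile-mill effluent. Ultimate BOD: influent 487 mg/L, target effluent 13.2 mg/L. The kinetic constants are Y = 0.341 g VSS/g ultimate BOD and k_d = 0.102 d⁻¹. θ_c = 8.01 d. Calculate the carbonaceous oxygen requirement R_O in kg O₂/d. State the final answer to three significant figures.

R_O ≈ 1220 kg O₂/d

Correct the yield for decay: Y_obs = Y/(1 + k_d θ_c) = 0.341 / (1 + 0.102 × 8.01) = 0.341 / 1.817 = 0.1877.
Q·(S₀ − S) = 3520 × (487 − 13.2) × 10⁻³ = 1668 kg/d removed.
P_X = Y_obs·Q·(S₀ − S) = 0.1877 × 1668 = 313.0 kg VSS/d.
R_O = Q·ΔS − 1.42 P_X = 1668 − 444.4 = 1223 kg O₂/d.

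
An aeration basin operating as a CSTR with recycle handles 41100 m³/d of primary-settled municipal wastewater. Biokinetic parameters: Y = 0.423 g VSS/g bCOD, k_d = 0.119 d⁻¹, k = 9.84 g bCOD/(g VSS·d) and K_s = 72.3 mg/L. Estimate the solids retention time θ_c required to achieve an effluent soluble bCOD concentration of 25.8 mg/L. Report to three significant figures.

From 1/θ_c = Y·k·S/(K_s + S) − k_d: Y·k·S/(K_s+S) = 0.423 × 9.84 × 25.8 / (72.3 + 25.8) = 1.095 d⁻¹.
Then 1/θ_c = μ − k_d = 1.095 − 0.119 = 0.9757 d⁻¹, giving θ_c = 1.025 d.

θ_c ≈ 1.02 d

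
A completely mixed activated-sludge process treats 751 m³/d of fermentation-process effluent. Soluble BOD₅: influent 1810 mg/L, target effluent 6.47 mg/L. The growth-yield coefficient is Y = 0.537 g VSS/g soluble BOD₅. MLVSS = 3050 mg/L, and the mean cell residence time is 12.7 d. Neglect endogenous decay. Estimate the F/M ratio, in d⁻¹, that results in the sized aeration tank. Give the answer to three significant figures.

With k_d = 0 the design equation reduces to V = Y Q (S₀−S) θ_c / X = 0.537 × 751 × (1810 − 6.47) × 12.7 / 3050 = 3029 m³.
Food-to-microorganism ratio F/M = Q S₀ / (V X) = 751 × 1810 / (3029 × 3050) = 0.1472 d⁻¹.

F/M ≈ 0.147 d⁻¹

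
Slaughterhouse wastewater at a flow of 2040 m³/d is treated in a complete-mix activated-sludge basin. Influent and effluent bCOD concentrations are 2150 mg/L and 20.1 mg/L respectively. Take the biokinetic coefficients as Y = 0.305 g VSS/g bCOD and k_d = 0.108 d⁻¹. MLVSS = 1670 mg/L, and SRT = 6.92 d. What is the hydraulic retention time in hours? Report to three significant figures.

Rearranging the biomass balance for a CMAS with decay, V = Y·Q·ΔS·θ_c / [X·(1+k_d θ_c)] = 0.305 × 2040 × (2150 − 20.1) × 6.92 / [1670 × (1 + 0.108 × 6.92)] = 9.17×10^6 / 2918 = 3143 m³.
HRT = V/Q = 3143 m³ / 2040 m³·d⁻¹ = 1.541 d × 24 = 36.97 h.

τ ≈ 37.0 h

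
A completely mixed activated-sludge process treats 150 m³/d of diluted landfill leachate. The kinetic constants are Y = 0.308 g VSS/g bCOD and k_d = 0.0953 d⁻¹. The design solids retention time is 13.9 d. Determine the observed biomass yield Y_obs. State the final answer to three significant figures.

Y_obs ≈ 0.132 g VSS/g bCOD

Y_obs = Y / (1 + k_d θ_c) = 0.308 / (1 + 0.0953 × 13.9) = 0.308 / 2.325 = 0.1325.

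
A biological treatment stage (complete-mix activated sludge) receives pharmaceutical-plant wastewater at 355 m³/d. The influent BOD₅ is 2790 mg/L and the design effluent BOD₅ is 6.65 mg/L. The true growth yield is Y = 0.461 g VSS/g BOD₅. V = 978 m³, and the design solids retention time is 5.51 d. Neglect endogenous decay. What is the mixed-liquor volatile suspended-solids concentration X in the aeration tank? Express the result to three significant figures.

X ≈ 2570 mg/L

X = Y·Q·ΔS·θ_c / V = 0.461 × 355 × (2790 − 6.65) × 5.51 / 978 = 2566 mg/L.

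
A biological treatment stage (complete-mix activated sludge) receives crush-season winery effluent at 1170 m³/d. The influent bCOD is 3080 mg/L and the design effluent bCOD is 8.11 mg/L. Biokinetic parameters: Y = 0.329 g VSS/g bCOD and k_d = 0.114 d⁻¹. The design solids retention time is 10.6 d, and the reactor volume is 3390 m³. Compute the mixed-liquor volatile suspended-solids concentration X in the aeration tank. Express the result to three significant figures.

X = Y·Q·ΔS·θ_c / [V·(1 + k_d θ_c)] = 0.329 × 1170 × (3080 − 8.11) × 10.6 / [3390 × (1 + 0.114 × 10.6)] = 1674 mg/L.

X ≈ 1670 mg/L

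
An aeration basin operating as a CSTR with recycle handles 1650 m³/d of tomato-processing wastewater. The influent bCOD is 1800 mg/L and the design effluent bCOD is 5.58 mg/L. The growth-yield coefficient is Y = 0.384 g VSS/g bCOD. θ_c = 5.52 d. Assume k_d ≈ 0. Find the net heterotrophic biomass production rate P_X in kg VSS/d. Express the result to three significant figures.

With endogenous decay neglected, the observed yield equals the true yield: Y_obs = Y = 0.384 g VSS/g bCOD.
ΔS = 1800 − 5.58 = 1794 mg/L, so the substrate removal rate is 1650 × 1794/1000 = 2961 kg bCOD/d.
Net biomass production P_X = Y_obs × Q·(S₀ − S) = 0.3840 × 2961 = 1137 kg VSS/d.

P_X ≈ 1140 kg VSS/d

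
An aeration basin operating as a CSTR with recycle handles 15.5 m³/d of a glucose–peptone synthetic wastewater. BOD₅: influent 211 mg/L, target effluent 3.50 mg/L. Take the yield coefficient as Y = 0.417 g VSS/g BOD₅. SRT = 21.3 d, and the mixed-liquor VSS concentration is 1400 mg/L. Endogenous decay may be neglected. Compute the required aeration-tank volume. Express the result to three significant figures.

With k_d = 0 the design equation reduces to V = Y Q (S₀−S) θ_c / X = 0.417 × 15.5 × (211 − 3.50) × 21.3 / 1400 = 20.41 m³.

V ≈ 20.4 m³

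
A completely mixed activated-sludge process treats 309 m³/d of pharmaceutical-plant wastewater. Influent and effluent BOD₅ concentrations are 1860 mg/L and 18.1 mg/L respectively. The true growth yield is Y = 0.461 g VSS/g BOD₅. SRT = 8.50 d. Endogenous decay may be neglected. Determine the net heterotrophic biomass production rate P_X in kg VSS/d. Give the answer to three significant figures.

P_X ≈ 262 kg VSS/d

No decay correction is needed, so Y_obs = Y = 0.461.
Mass of BOD₅ removed per day: Q(S₀ − S) = 309 × 1842 g/m³ = 569.1 kg/d.
Biomass produced: P_X = Y_obs·Q·ΔS = 0.4610 × 569.1 ≈ 262.4 kg VSS/d.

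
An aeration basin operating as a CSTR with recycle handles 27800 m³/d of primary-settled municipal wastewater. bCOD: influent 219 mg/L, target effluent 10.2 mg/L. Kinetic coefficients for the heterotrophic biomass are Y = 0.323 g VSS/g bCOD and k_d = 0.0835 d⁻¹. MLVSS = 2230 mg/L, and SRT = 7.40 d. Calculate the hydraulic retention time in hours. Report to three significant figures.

τ ≈ 3.32 h

Rearranging the biomass balance for a CMAS with decay, V = Y·Q·ΔS·θ_c / [X·(1+k_d θ_c)] = 0.323 × 27800 × (219 − 10.2) × 7.40 / [2230 × (1 + 0.0835 × 7.40)] = 1.39×10^7 / 3608 = 3846 m³.
HRT = V/Q = 3846 m³ / 27800 m³·d⁻¹ = 0.1383 d × 24 = 3.320 h.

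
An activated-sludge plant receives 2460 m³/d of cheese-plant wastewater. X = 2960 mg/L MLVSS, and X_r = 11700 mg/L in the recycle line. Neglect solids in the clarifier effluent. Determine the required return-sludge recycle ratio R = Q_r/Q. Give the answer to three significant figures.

R = Q_r/Q = X/(X_r − X) = 2960 / (11700 − 2960) = 0.3387.

R ≈ 0.339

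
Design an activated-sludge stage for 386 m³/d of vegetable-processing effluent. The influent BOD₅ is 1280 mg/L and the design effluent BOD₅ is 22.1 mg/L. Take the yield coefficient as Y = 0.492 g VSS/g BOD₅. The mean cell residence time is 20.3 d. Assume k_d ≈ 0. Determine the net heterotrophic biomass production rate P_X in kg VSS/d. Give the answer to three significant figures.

With endogenous decay neglected, the observed yield equals the true yield: Y_obs = Y = 0.492 g VSS/g BOD₅.
ΔS = 1280 − 22.1 = 1258 mg/L, so the substrate removal rate is 386 × 1258/1000 = 485.5 kg BOD₅/d.
Biomass produced: P_X = Y_obs·Q·ΔS = 0.4920 × 485.5 ≈ 238.9 kg VSS/d.

P_X ≈ 239 kg VSS/d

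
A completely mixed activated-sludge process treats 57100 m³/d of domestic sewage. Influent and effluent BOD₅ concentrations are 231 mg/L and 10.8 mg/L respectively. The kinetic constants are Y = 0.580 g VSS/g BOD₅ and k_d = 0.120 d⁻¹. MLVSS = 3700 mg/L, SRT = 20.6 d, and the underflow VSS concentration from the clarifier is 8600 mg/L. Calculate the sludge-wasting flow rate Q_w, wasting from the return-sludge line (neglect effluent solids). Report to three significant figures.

From the SRT design equation V = Y Q (S₀−S) θ_c / [X (1 + k_d θ_c)] = 0.580 × 57100 × (231 − 10.8) × 20.6 / [3700 × (1 + 0.120 × 20.6)] = 1.5×10^8 / 12846 = 11694 m³.
Wasting from the return line (neglecting effluent solids): Q_w = V·X / (θ_c·X_r) = 11694 × 3700 / (20.6 × 8600) = 244.2 m³/d.

Q_w ≈ 244 m³/d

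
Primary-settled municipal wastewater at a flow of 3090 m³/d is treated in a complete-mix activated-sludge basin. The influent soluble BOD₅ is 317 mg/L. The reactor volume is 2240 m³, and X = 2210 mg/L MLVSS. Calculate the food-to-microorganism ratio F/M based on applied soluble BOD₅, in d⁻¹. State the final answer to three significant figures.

F/M ≈ 0.198 d⁻¹

F/M = Q·S₀ / (V·X) = 3090 × 317 / (2240 × 2210) = 0.1979 g soluble BOD₅·(g VSS·d)⁻¹.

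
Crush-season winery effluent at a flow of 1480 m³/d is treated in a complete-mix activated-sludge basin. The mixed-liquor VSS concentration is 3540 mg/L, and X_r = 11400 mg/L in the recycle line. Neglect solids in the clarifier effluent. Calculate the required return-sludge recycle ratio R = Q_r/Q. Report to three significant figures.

Mass balance around the secondary clarifier (neglecting effluent solids): R = X / (X_r − X) = 3540 / (11400 − 3540) = 0.4504.

R ≈ 0.450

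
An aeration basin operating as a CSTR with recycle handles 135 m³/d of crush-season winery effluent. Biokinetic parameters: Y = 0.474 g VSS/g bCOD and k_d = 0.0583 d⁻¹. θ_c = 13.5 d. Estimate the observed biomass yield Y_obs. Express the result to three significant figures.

Observed yield with endogenous decay: Y_obs = Y / (1 + k_d·θ_c) = 0.474 / (1 + 0.0583 × 13.5) = 0.474 / 1.787 = 0.2652 g VSS/g bCOD.

Y_obs ≈ 0.265 g VSS/g bCOD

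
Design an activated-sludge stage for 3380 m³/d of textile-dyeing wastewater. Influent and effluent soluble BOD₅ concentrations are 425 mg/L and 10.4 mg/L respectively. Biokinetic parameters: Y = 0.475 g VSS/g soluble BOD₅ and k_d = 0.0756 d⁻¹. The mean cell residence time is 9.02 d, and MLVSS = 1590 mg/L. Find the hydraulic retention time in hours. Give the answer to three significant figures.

Steady-state biomass mass balance: V·X·(1 + k_d·θ_c) = Y·Q·(S₀ − S)·θ_c, so V = 0.475 × 3380 × (425 − 10.4) × 9.02 / [1590 × (1 + 0.0756 × 9.02)] = 6×10^6 / 2674 = 2245 m³.
HRT = V/Q = 2245 m³ / 3380 m³·d⁻¹ = 0.6642 d × 24 = 15.94 h.

τ ≈ 15.9 h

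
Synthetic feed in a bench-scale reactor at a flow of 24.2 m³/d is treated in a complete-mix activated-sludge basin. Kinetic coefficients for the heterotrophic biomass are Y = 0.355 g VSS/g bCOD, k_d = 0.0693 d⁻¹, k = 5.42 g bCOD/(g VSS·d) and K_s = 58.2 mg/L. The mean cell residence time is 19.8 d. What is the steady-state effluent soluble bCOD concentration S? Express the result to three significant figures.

From the Monod/SRT balance for a CMAS, S = K_s·(1+k_d θ_c)/[θ_c·(Y k − k_d) − 1] = 58.2 × (1 + 0.0693 × 19.8) / [19.8 × (0.355 × 5.42 − 0.0693) − 1] = 138.1 / 35.73 = 3.864 mg/L.

S ≈ 3.86 mg/L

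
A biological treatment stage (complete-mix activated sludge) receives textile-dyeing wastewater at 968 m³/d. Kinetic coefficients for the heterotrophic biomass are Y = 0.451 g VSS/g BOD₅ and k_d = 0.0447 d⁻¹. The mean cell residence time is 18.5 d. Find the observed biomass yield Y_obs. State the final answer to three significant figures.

Correct the yield for decay: Y_obs = Y/(1 + k_d θ_c) = 0.451 / (1 + 0.0447 × 18.5) = 0.451 / 1.827 = 0.2469.

Y_obs ≈ 0.247 g VSS/g BOD₅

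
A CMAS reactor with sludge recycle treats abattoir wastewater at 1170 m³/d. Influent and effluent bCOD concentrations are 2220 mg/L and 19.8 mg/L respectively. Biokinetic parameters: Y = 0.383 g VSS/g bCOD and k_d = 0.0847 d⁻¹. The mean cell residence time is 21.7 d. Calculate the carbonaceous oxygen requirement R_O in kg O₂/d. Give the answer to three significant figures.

Correct the yield for decay: Y_obs = Y/(1 + k_d θ_c) = 0.383 / (1 + 0.0847 × 21.7) = 0.383 / 2.838 = 0.1350.
Substrate removed = Q·(S₀ − S) = 1170 m³/d × (2220 − 19.8) g/m³ = 2.57×10^6 g/d = 2574 kg/d.
Net sludge production P_X = 0.1350 × 2574 = 347.4 kg VSS/d.
R_O = Q·ΔS − 1.42 P_X = 2574 − 493.3 = 2081 kg O₂/d.

R_O ≈ 2080 kg O₂/d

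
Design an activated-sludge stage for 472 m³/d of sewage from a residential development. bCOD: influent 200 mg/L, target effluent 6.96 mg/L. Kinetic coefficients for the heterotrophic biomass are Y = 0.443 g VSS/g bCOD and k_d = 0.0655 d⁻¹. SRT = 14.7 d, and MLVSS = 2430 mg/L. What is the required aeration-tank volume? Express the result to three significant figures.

V ≈ 124 m³

From the SRT design equation V = Y Q (S₀−S) θ_c / [X (1 + k_d θ_c)] = 0.443 × 472 × (200 − 6.96) × 14.7 / [2430 × (1 + 0.0655 × 14.7)] = 5.93×10^5 / 4770 = 124.4 m³.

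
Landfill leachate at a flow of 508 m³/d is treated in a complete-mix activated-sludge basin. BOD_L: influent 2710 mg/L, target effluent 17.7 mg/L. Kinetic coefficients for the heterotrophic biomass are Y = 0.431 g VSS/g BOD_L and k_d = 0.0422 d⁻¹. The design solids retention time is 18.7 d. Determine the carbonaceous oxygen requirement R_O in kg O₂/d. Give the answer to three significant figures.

Y_obs = Y / (1 + k_d θ_c) = 0.431 / (1 + 0.0422 × 18.7) = 0.431 / 1.789 = 0.2409.
Mass of BOD_L removed per day: Q(S₀ − S) = 508 × 2692 g/m³ = 1368 kg/d.
Net sludge production P_X = 0.2409 × 1368 = 329.5 kg VSS/d.
R_O = Q·ΔS − 1.42 P_X = 1368 − 467.9 = 899.8 kg O₂/d.

R_O ≈ 900 kg O₂/d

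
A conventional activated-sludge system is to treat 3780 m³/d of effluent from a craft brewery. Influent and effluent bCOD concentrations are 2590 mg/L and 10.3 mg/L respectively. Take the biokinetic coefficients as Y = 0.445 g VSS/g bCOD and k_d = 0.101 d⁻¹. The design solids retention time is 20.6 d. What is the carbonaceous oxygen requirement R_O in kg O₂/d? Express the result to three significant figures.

R_O ≈ 7750 kg O₂/d

Y_obs = Y / (1 + k_d θ_c) = 0.445 / (1 + 0.101 × 20.6) = 0.445 / 3.081 = 0.1445.
ΔS = 2590 − 10.3 = 2580 mg/L, so the substrate removal rate is 3780 × 2580/1000 = 9751 kg bCOD/d.
Net sludge production P_X = 0.1445 × 9751 = 1409 kg VSS/d.
Carbonaceous O₂ demand = substrate oxidised − cell-mass equivalent = 9751 − 1.42 × 1409 = 7751 kg O₂/d.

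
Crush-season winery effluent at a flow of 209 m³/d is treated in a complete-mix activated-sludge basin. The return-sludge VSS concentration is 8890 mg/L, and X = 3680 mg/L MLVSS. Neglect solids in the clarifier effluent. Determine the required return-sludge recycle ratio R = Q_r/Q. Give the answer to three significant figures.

R = Q_r/Q = X/(X_r − X) = 3680 / (8890 − 3680) = 0.7063.

R ≈ 0.706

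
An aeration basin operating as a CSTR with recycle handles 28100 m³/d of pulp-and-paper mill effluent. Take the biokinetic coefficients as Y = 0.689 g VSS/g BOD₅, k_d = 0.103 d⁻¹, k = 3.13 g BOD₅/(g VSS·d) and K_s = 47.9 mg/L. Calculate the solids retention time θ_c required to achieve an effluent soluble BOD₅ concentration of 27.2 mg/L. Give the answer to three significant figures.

From 1/θ_c = Y·k·S/(K_s + S) − k_d: Y·k·S/(K_s+S) = 0.689 × 3.13 × 27.2 / (47.9 + 27.2) = 0.7811 d⁻¹.
θ_c = 1/(μ − k_d) = 1/(0.7811 − 0.103) = 1/0.6781 = 1.475 d.

θ_c ≈ 1.47 d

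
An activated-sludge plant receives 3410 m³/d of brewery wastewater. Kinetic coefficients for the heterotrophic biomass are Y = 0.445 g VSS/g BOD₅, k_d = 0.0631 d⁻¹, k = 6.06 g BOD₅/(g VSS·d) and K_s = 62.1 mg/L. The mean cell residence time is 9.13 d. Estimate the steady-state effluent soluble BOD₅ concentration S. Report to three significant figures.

Effluent substrate depends only on kinetics and SRT: S = K_s(1 + k_d θ_c) / [θ_c(Yk − k_d) − 1] = 62.1 × (1 + 0.0631 × 9.13) / [9.13 × (0.445 × 6.06 − 0.0631) − 1] = 97.88 / 23.04 = 4.247 mg/L.

S ≈ 4.25 mg/L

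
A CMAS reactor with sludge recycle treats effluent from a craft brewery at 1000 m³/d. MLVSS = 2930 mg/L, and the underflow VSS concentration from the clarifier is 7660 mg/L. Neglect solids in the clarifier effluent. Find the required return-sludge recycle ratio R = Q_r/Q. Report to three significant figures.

Solids balance on the clarifier gives (1+R)X = R·X_r, so R = X/(X_r − X) = 2930 / (7660 − 2930) = 0.6195.

R ≈ 0.619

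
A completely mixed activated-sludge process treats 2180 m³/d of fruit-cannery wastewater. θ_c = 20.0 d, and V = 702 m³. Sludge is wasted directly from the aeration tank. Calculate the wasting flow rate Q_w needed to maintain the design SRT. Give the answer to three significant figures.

Wasting from the aeration tank: Q_w = V / θ_c = 702.0 / 20.0 = 35.10 m³/d.

Q_w ≈ 35.1 m³/d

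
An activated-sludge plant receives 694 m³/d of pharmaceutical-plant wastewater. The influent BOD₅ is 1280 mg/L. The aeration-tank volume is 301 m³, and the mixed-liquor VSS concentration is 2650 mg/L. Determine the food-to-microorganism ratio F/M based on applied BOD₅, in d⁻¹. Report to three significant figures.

F/M ≈ 1.11 d⁻¹

F/M = Q·S₀ / (V·X) = 694 × 1280 / (301.0 × 2650) = 1.114 g BOD₅·(g VSS·d)⁻¹.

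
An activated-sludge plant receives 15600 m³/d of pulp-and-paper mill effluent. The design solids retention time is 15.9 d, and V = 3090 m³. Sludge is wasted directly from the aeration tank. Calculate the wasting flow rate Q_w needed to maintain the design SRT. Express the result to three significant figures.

Q_w ≈ 194 m³/d

With mixed-liquor wasting, θ_c = V/Q_w, so Q_w = V/θ_c = 3090/15.9 = 194.3 m³/d.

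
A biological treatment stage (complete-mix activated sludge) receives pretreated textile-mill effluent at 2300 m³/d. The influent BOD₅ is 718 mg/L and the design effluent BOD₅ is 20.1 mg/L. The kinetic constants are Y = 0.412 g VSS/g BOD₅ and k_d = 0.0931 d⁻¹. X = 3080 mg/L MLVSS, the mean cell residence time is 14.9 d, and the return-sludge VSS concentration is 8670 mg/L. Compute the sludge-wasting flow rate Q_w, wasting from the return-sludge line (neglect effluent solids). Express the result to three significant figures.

Q_w ≈ 32.0 m³/d

From the SRT design equation V = Y Q (S₀−S) θ_c / [X (1 + k_d θ_c)] = 0.412 × 2300 × (718 − 20.1) × 14.9 / [3080 × (1 + 0.0931 × 14.9)] = 9.85×10^6 / 7353 = 1340 m³.
Q_w = (V·X)/(θ_c X_r) = 1340 × 3080 / (14.9 × 8670) = 31.95 m³/d.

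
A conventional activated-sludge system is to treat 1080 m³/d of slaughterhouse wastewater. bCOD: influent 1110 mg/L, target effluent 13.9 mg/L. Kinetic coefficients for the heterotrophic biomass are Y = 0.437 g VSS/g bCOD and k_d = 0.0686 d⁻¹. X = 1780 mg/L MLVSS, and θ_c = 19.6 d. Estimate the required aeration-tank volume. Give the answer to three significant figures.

Steady-state biomass mass balance: V·X·(1 + k_d·θ_c) = Y·Q·(S₀ − S)·θ_c, so V = 0.437 × 1080 × (1110 − 13.9) × 19.6 / [1780 × (1 + 0.0686 × 19.6)] = 1.01×10^7 / 4173 = 2430 m³.

V ≈ 2430 m³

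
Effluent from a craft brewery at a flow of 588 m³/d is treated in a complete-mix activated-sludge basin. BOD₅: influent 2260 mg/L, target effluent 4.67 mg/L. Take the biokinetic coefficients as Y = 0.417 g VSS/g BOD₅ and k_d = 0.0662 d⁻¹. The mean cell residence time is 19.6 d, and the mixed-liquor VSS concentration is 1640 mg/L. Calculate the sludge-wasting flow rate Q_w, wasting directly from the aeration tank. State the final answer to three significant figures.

Q_w ≈ 147 m³/d

From the SRT design equation V = Y Q (S₀−S) θ_c / [X (1 + k_d θ_c)] = 0.417 × 588 × (2260 − 4.67) × 19.6 / [1640 × (1 + 0.0662 × 19.6)] = 1.08×10^7 / 3768 = 2877 m³.
With mixed-liquor wasting, θ_c = V/Q_w, so Q_w = V/θ_c = 2877/19.6 = 146.8 m³/d.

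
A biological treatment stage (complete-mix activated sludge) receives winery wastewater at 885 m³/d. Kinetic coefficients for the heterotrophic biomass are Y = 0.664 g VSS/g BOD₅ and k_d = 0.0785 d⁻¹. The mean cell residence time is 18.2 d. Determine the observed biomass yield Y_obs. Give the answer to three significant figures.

Y_obs ≈ 0.273 g VSS/g BOD₅

Observed yield with endogenous decay: Y_obs = Y / (1 + k_d·θ_c) = 0.664 / (1 + 0.0785 × 18.2) = 0.664 / 2.429 = 0.2734 g VSS/g BOD₅.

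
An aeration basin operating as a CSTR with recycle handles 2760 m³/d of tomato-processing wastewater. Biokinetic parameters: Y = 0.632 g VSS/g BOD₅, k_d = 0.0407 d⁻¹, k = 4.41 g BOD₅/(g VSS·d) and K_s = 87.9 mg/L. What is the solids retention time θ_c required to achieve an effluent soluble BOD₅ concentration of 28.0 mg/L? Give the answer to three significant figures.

θ_c ≈ 1.58 d

From 1/θ_c = Y·k·S/(K_s + S) − k_d: Y·k·S/(K_s+S) = 0.632 × 4.41 × 28.0 / (87.9 + 28.0) = 0.6733 d⁻¹.
θ_c = 1/(μ − k_d) = 1/(0.6733 − 0.0407) = 1/0.6326 = 1.581 d.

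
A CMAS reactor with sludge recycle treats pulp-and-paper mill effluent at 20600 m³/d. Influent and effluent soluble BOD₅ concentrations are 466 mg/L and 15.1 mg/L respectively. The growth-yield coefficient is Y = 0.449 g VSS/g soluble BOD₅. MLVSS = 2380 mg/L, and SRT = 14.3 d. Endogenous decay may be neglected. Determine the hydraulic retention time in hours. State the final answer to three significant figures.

τ ≈ 29.2 h

V·X = Y·Q·ΔS·θ_c gives V = 0.449 × 20600 × (466 − 15.1) × 14.3 / 2380 = 25058 m³.
Hydraulic retention time τ = V/Q = 25058 / 20600 = 1.216 d = 29.19 h.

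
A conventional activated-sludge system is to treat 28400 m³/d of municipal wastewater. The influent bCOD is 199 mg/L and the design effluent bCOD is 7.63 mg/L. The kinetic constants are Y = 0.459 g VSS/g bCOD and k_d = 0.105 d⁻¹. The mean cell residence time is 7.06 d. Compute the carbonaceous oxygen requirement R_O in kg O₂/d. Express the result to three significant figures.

R_O ≈ 3400 kg O₂/d

Y_obs = Y / (1 + k_d θ_c) = 0.459 / (1 + 0.105 × 7.06) = 0.459 / 1.741 = 0.2636.
Substrate removed = Q·(S₀ − S) = 28400 m³/d × (199 − 7.63) g/m³ = 5.43×10^6 g/d = 5435 kg/d.
P_X = Y_obs·Q·(S₀ − S) = 0.2636 × 5435 = 1433 kg VSS/d.
Carbonaceous O₂ demand = substrate oxidised − cell-mass equivalent = 5435 − 1.42 × 1433 = 3401 kg O₂/d.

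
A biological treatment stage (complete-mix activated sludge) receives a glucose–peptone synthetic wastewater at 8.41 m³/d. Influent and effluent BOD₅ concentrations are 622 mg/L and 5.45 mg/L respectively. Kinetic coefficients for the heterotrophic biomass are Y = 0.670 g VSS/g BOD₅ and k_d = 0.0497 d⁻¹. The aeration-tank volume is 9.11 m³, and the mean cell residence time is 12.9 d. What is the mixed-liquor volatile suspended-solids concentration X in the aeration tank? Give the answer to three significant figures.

X ≈ 3000 mg/L

Solving the biomass balance for X: X = Y Q (S₀−S) θ_c / [V (1+k_d θ_c)] = 0.670 × 8.41 × (622 − 5.45) × 12.9 / [9.11 × (1 + 0.0497 × 12.9)] = 2998 mg/L.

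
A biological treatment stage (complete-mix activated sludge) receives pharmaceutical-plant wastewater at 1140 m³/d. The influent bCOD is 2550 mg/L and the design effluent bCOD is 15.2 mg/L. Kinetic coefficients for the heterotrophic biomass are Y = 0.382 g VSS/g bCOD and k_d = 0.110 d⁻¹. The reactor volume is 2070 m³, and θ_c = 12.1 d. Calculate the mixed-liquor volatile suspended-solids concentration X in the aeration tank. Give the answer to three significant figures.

Solving the biomass balance for X: X = Y Q (S₀−S) θ_c / [V (1+k_d θ_c)] = 0.382 × 1140 × (2550 − 15.2) × 12.1 / [2070 × (1 + 0.110 × 12.1)] = 2768 mg/L.

X ≈ 2770 mg/L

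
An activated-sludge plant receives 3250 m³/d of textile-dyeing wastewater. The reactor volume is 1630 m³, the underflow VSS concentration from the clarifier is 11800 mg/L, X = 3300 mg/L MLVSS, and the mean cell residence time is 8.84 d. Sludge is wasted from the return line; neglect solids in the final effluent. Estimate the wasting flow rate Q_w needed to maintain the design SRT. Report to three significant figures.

θ_c = V·X/(Q_w·X_r) when wasting from the recycle, so Q_w = V·X/(θ_c·X_r) = 1630 × 3300 / (8.84 × 11800) = 51.57 m³/d.

Q_w ≈ 51.6 m³/d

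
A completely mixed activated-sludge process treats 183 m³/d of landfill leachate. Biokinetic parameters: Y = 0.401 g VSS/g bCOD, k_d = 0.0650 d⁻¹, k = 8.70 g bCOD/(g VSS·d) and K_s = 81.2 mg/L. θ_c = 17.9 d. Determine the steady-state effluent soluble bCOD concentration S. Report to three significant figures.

S ≈ 2.91 mg/L

For a completely mixed reactor with recycle the Lawrence–McCarty relation gives S = K_s·(1 + k_d·θ_c) / [θ_c·(Y·k − k_d) − 1] = 81.2 × (1 + 0.0650 × 17.9) / [17.9 × (0.401 × 8.70 − 0.0650) − 1] = 175.7 / 60.28 = 2.914 mg/L.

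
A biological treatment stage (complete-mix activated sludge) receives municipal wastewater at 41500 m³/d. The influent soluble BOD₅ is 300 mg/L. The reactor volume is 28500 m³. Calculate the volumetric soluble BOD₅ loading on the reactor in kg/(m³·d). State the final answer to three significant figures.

L_v ≈ 0.437 kg soluble BOD₅/(m³·d)

Applied soluble BOD₅ load per unit volume = Q·S₀/V = (41500 × 300/1000)/28500 = 0.4368 kg soluble BOD₅·m⁻³·d⁻¹.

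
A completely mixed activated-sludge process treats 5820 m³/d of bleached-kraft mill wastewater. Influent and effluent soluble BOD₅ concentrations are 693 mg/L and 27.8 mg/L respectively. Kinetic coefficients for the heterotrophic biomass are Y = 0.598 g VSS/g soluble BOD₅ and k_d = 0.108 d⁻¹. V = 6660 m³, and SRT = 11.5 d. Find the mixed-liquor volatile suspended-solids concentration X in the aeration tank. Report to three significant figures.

X ≈ 1780 mg/L

From V·X·(1 + k_d·θ_c) = Y·Q·(S₀ − S)·θ_c: X = 0.598 × 5820 × (693 − 27.8) × 11.5 / [6660 × (1 + 0.108 × 11.5)] = 1783 mg/L.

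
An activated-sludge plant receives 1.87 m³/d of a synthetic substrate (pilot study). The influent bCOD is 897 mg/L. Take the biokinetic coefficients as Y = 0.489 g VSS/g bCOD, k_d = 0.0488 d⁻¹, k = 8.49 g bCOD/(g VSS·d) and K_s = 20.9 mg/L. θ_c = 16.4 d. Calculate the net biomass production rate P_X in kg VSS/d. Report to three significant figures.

From the Monod/SRT balance for a CMAS, S = K_s·(1+k_d θ_c)/[θ_c·(Y k − k_d) − 1] = 20.9 × (1 + 0.0488 × 16.4) / [16.4 × (0.489 × 8.49 − 0.0488) − 1] = 37.63 / 66.29 = 0.5676 mg/L.
Observed yield with endogenous decay: Y_obs = Y / (1 + k_d·θ_c) = 0.489 / (1 + 0.0488 × 16.4) = 0.489 / 1.800 = 0.2716 g VSS/g bCOD.
Q·(S₀ − S) = 1.87 × (897 − 0.568) × 10⁻³ = 1.676 kg/d removed.
Biomass produced: P_X = Y_obs·Q·ΔS = 0.2716 × 1.676 ≈ 0.4553 kg VSS/d.

P_X ≈ 0.455 kg VSS/d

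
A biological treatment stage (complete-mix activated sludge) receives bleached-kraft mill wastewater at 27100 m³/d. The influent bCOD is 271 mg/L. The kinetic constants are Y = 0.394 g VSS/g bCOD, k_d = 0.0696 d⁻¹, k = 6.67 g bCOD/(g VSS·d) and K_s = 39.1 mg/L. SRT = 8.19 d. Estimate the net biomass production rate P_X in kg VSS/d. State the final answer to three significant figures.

P_X ≈ 1820 kg VSS/d

For a completely mixed reactor with recycle the Lawrence–McCarty relation gives S = K_s·(1 + k_d·θ_c) / [θ_c·(Y·k − k_d) − 1] = 39.1 × (1 + 0.0696 × 8.19) / [8.19 × (0.394 × 6.67 − 0.0696) − 1] = 61.39 / 19.95 = 3.077 mg/L.
Observed yield with endogenous decay: Y_obs = Y / (1 + k_d·θ_c) = 0.394 / (1 + 0.0696 × 8.19) = 0.394 / 1.570 = 0.2510 g VSS/g bCOD.
Mass of bCOD removed per day: Q(S₀ − S) = 27100 × 267.9 g/m³ = 7261 kg/d.
P_X = Y_obs · Q(S₀ − S) = 0.2510 × 7261 = 1822 kg VSS/d.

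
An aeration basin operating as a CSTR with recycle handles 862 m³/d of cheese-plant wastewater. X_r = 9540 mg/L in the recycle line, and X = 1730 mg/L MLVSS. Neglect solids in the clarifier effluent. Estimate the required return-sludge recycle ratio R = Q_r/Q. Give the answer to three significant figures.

R ≈ 0.222

R = Q_r/Q = X/(X_r − X) = 1730 / (9540 − 1730) = 0.2215.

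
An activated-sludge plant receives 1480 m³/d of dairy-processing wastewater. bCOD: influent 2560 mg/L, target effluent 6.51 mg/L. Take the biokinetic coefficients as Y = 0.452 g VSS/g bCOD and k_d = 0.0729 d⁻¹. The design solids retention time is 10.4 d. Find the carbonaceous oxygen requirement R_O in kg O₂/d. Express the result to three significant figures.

Correct the yield for decay: Y_obs = Y/(1 + k_d θ_c) = 0.452 / (1 + 0.0729 × 10.4) = 0.452 / 1.758 = 0.2571.
Q·(S₀ − S) = 1480 × (2560 − 6.51) × 10⁻³ = 3779 kg/d removed.
P_X = Y_obs·Q·(S₀ − S) = 0.2571 × 3779 = 971.6 kg VSS/d.
R_O = Q·ΔS − 1.42 P_X = 3779 − 1380 = 2400 kg O₂/d.

R_O ≈ 2400 kg O₂/d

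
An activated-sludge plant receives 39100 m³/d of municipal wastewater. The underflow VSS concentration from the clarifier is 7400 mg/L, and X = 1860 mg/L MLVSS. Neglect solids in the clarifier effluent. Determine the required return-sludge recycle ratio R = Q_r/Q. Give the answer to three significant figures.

R = Q_r/Q = X/(X_r − X) = 1860 / (7400 − 1860) = 0.3357.

R ≈ 0.336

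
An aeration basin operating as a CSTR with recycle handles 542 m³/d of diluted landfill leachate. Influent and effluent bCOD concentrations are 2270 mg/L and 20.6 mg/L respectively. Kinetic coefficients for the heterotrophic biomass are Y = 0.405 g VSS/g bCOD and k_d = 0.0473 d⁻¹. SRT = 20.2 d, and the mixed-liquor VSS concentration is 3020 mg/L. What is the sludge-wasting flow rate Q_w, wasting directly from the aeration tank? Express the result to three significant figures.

Q_w ≈ 83.6 m³/d

Rearranging the biomass balance for a CMAS with decay, V = Y·Q·ΔS·θ_c / [X·(1+k_d θ_c)] = 0.405 × 542 × (2270 − 20.6) × 20.2 / [3020 × (1 + 0.0473 × 20.2)] = 9.97×10^6 / 5905 = 1689 m³.
For wasting at MLVSS concentration, Q_w = V/θ_c = 1689/20.2 = 83.61 m³/d.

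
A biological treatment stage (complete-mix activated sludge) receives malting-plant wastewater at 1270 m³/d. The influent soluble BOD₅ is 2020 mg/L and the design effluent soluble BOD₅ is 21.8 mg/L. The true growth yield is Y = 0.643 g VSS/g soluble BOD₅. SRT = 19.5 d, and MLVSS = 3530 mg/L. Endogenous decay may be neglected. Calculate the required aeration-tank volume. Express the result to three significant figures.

V·X = Y·Q·ΔS·θ_c gives V = 0.643 × 1270 × (2020 − 21.8) × 19.5 / 3530 = 9014 m³.

V ≈ 9010 m³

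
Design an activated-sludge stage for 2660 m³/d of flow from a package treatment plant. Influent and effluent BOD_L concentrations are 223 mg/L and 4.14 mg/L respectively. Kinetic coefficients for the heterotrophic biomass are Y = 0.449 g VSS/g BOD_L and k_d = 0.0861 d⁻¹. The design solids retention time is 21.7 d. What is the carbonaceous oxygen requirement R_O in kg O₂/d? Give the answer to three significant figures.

Correct the yield for decay: Y_obs = Y/(1 + k_d θ_c) = 0.449 / (1 + 0.0861 × 21.7) = 0.449 / 2.868 = 0.1565.
Q·(S₀ − S) = 2660 × (223 − 4.14) × 10⁻³ = 582.2 kg/d removed.
P_X = Y_obs·Q·(S₀ − S) = 0.1565 × 582.2 = 91.13 kg VSS/d.
Carbonaceous O₂ demand = substrate oxidised − cell-mass equivalent = 582.2 − 1.42 × 91.13 = 452.8 kg O₂/d.

R_O ≈ 453 kg O₂/d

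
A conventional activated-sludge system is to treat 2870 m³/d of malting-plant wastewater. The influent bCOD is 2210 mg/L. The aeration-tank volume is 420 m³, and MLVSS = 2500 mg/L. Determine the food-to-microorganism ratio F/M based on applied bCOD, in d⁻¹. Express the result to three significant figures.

Food-to-microorganism ratio F/M = Q S₀ / (V X) = 2870 × 2210 / (420.0 × 2500) = 6.041 d⁻¹.

F/M ≈ 6.04 d⁻¹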